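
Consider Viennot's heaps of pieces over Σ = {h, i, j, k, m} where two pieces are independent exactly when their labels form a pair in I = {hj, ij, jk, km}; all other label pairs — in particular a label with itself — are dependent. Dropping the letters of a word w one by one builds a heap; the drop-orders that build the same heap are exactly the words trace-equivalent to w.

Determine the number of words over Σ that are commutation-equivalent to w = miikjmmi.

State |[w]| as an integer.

drop 0:m onto floor
drop 1:i onto {0:m}
drop 2:i onto {1:i}
drop 3:k onto {2:i}
drop 4:j onto {0:m}
drop 5:m onto {2:i, 4:j}
drop 6:m onto {5:m}
drop 7:i onto {3:k, 6:m}
ground layer = {0:m}
drop-orders for the pieces not yet dropped (sum over which currently-grounded one goes next):
  1 to go: {7} 1
  2 to go: {3,7} 1  {6,7} 1
  3 to go: {3,6,7} 2  {5,6,7} 1
  4 to go: {3,5,6,7} 3  {4,5,6,7} 1
  5 to go: {2,3,5,6,7} 3  {3,4,5,6,7} 4
  6 to go: {1,2,3,5,6,7} 3  {2,3,4,5,6,7} 7
  if 0:m drops first: 10 orders

10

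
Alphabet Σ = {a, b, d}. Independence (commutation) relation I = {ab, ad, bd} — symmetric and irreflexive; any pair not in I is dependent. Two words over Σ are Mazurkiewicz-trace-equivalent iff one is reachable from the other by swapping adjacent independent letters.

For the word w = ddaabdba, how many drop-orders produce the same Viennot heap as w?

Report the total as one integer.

0(d) covers ∅
1(d) covers 0:d
2(a) covers ∅
3(a) covers 2:a
4(b) covers ∅
5(d) covers 1:d
6(b) covers 4:b
7(a) covers 3:a
floor of heap: 0:d, 2:a, 4:b
completions by unplaced set U, small U first (add the entries for U minus each lowest piece of U):
  |U|=1: {5}:1  {6}:1  {7}:1
  |U|=2: {1,5}:1  {3,7}:1  {4,6}:1  {5,6}:2  {5,7}:2  {6,7}:2
  |U|=3: {0,1,5}:1  {1,5,6}:3  {1,5,7}:3  {2,3,7}:1  {3,5,7}:3  {3,6,7}:3  {4,5,6}:3  {4,6,7}:3  {5,6,7}:6
  |U|=4: {0,1,5,6}:4  {0,1,5,7}:4  {1,3,5,7}:6  {1,4,5,6}:6  {1,5,6,7}:12  {2,3,5,7}:4  {2,3,6,7}:4  {3,4,6,7}:6  {3,5,6,7}:12  {4,5,6,7}:12
  |U|=5: {0,1,3,5,7}:10  {0,1,4,5,6}:10  {0,1,5,6,7}:20  {1,2,3,5,7}:10  {1,3,5,6,7}:30  {1,4,5,6,7}:30  {2,3,4,6,7}:10  {2,3,5,6,7}:20  {3,4,5,6,7}:30
  |U|=6: {0,1,2,3,5,7}:20  {0,1,3,5,6,7}:60  {0,1,4,5,6,7}:60  {1,2,3,5,6,7}:60  {1,3,4,5,6,7}:90  {2,3,4,5,6,7}:60
  start at 0(d): 210
  start at 2(a): 210
  start at 4(b): 140
sum over floor = 560

560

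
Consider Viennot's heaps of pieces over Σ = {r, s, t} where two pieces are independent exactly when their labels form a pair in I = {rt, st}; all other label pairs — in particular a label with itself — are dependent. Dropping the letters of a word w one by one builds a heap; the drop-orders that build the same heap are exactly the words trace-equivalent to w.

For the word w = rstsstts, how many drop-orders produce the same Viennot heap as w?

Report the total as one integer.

piece 0:r — minimal
piece 1:s rests on {0:r}
piece 2:t — minimal
piece 3:s rests on {1:s}
piece 4:s rests on {3:s}
piece 5:t rests on {2:t}
piece 6:t rests on {5:t}
piece 7:s rests on {4:s}
minimal pieces: {0:r, 2:t}
ways to finish when only these pieces remain (= sum over removing one remaining piece with nothing left below it):
  1 left: {6}→1  {7}→1
  2 left: {4,7}→1  {5,6}→1  {6,7}→2
  3 left: {2,5,6}→1  {3,4,7}→1  {4,6,7}→3  {5,6,7}→3
  4 left: {1,3,4,7}→1  {2,5,6,7}→4  {3,4,6,7}→4  {4,5,6,7}→6
  5 left: {0,1,3,4,7}→1  {1,3,4,6,7}→5  {2,4,5,6,7}→10  {3,4,5,6,7}→10
  6 left: {0,1,3,4,6,7}→6  {1,3,4,5,6,7}→15  {2,3,4,5,6,7}→20
  placing 0:r first → 35 extensions
  placing 2:t first → 21 extensions
total linear extensions = 56

56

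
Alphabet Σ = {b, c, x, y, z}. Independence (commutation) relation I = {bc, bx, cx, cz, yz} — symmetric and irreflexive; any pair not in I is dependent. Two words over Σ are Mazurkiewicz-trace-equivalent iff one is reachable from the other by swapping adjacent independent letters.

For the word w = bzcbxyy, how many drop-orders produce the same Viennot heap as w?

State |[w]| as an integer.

10

#0=b has no predecessor
#1=z depends on [0:b]
#2=c has no predecessor
#3=b depends on [1:z]
#4=x depends on [1:z]
#5=y depends on [2:c, 3:b, 4:x]
#6=y depends on [5:y]
sources: [0:b, 2:c]
N(rest) = Σ N(rest − s) over sources s of rest; N(one piece) = 1:
  size 1 → [6]=1
  size 2 → [5,6]=1
  size 3 → [2,5,6]=1  [3,5,6]=1  [4,5,6]=1
  size 4 → [2,3,5,6]=2  [2,4,5,6]=2  [3,4,5,6]=2
  size 5 → [1,3,4,5,6]=2  [2,3,4,5,6]=6
  first=0(b) contributes 8
  first=2(c) contributes 2
|[w]| = 10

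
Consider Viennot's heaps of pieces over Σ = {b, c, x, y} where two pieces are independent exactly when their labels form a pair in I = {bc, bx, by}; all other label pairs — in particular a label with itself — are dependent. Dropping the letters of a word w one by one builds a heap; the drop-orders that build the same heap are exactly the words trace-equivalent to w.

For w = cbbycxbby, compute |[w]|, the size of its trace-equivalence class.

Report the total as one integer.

#0=c has no predecessor
#1=b has no predecessor
#2=b depends on [1:b]
#3=y depends on [0:c]
#4=c depends on [3:y]
#5=x depends on [4:c]
#6=b depends on [2:b]
#7=b depends on [6:b]
#8=y depends on [5:x]
sources: [0:c, 1:b]
N(rest) = Σ N(rest − s) over sources s of rest; N(one piece) = 1:
  size 1 → [7]=1  [8]=1
  size 2 → [5,8]=1  [6,7]=1  [7,8]=2
  size 3 → [2,6,7]=1  [4,5,8]=1  [5,7,8]=3  [6,7,8]=3
  size 4 → [1,2,6,7]=1  [2,6,7,8]=4  [3,4,5,8]=1  [4,5,7,8]=4  [5,6,7,8]=6
  size 5 → [0,3,4,5,8]=1  [1,2,6,7,8]=5  [2,5,6,7,8]=10  [3,4,5,7,8]=5  [4,5,6,7,8]=10
  size 6 → [0,3,4,5,7,8]=6  [1,2,5,6,7,8]=15  [2,4,5,6,7,8]=20  [3,4,5,6,7,8]=15
  size 7 → [0,3,4,5,6,7,8]=21  [1,2,4,5,6,7,8]=35  [2,3,4,5,6,7,8]=35
  first=0(c) contributes 70
  first=1(b) contributes 56
|[w]| = 126

126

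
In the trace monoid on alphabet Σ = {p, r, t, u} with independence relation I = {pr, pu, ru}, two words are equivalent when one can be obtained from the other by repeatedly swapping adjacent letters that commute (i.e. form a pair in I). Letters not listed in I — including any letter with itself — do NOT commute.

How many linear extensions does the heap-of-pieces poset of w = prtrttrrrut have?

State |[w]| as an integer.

#0=p has no predecessor
#1=r has no predecessor
#2=t depends on [0:p, 1:r]
#3=r depends on [2:t]
#4=t depends on [3:r]
#5=t depends on [4:t]
#6=r depends on [5:t]
#7=r depends on [6:r]
#8=r depends on [7:r]
#9=u depends on [5:t]
#10=t depends on [8:r, 9:u]
sources: [0:p, 1:r]
N(rest) = Σ N(rest − s) over sources s of rest; N(one piece) = 1:
  size 1 → [10]=1
  size 2 → [8,10]=1  [9,10]=1
  size 3 → [7,8,10]=1  [8,9,10]=2
  size 4 → [6,7,8,10]=1  [7,8,9,10]=3
  size 5 → [6,7,8,9,10]=4
  size 6 → [5,6,7,8,9,10]=4
  size 7 → [4,5,6,7,8,9,10]=4
  size 8 → [3,4,5,6,7,8,9,10]=4
  size 9 → [2,3,4,5,6,7,8,9,10]=4
  first=0(p) contributes 4
  first=1(r) contributes 4
|[w]| = 8

8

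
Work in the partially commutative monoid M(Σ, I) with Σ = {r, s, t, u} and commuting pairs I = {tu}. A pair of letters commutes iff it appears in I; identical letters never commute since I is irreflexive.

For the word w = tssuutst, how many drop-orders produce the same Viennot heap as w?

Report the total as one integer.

0(t) covers ∅
1(s) covers 0:t
2(s) covers 1:s
3(u) covers 2:s
4(u) covers 3:u
5(t) covers 2:s
6(s) covers 4:u, 5:t
7(t) covers 6:s
floor of heap: 0:t
completions by unplaced set U, small U first (add the entries for U minus each lowest piece of U):
  |U|=1: {7}:1
  |U|=2: {6,7}:1
  |U|=3: {4,6,7}:1  {5,6,7}:1
  |U|=4: {3,4,6,7}:1  {4,5,6,7}:2
  |U|=5: {3,4,5,6,7}:3
  |U|=6: {2,3,4,5,6,7}:3
  start at 0(t): 3

3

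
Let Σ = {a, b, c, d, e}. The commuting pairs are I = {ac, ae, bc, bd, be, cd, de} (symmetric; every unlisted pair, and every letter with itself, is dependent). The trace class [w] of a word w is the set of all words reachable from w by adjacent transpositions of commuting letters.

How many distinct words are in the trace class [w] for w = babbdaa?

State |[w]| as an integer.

#0=b has no predecessor
#1=a depends on [0:b]
#2=b depends on [1:a]
#3=b depends on [2:b]
#4=d depends on [1:a]
#5=a depends on [3:b, 4:d]
#6=a depends on [5:a]
sources: [0:b]
N(rest) = Σ N(rest − s) over sources s of rest; N(one piece) = 1:
  size 1 → [6]=1
  size 2 → [5,6]=1
  size 3 → [3,5,6]=1  [4,5,6]=1
  size 4 → [2,3,5,6]=1  [3,4,5,6]=2
  size 5 → [2,3,4,5,6]=3
  first=0(b) contributes 3

3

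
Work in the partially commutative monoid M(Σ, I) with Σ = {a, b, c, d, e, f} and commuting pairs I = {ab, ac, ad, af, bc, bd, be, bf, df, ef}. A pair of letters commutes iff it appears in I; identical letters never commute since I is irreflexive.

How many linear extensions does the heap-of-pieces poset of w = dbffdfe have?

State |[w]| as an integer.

140

drop 0:d onto floor
drop 1:b onto floor
drop 2:f onto floor
drop 3:f onto {2:f}
drop 4:d onto {0:d}
drop 5:f onto {3:f}
drop 6:e onto {4:d}
ground layer = {0:d, 1:b, 2:f}
drop-orders for the pieces not yet dropped (sum over which currently-grounded one goes next):
  1 to go: {1} 1  {5} 1  {6} 1
  2 to go: {1,5} 2  {1,6} 2  {3,5} 1  {4,6} 1  {5,6} 2
  3 to go: {0,4,6} 1  {1,3,5} 3  {1,4,6} 3  {1,5,6} 6  {2,3,5} 1  {3,5,6} 3  {4,5,6} 3
  4 to go: {0,1,4,6} 4  {0,4,5,6} 4  {1,2,3,5} 4  {1,3,5,6} 12  {1,4,5,6} 12  {2,3,5,6} 4  {3,4,5,6} 6
  5 to go: {0,1,4,5,6} 20  {0,3,4,5,6} 10  {1,2,3,5,6} 20  {1,3,4,5,6} 30  {2,3,4,5,6} 10
  if 0:d drops first: 60 orders
  if 1:b drops first: 20 orders
  if 2:f drops first: 60 orders
heap linearizations: 140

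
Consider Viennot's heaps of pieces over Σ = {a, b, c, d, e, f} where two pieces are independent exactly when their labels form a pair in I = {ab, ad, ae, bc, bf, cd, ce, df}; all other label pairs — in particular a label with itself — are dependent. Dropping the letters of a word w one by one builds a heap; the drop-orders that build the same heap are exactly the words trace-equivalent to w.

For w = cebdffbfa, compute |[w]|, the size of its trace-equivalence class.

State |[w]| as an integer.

91

drop 0:c onto floor
drop 1:e onto floor
drop 2:b onto {1:e}
drop 3:d onto {2:b}
drop 4:f onto {0:c, 1:e}
drop 5:f onto {4:f}
drop 6:b onto {3:d}
drop 7:f onto {5:f}
drop 8:a onto {7:f}
ground layer = {0:c, 1:e}
drop-orders for the pieces not yet dropped (sum over which currently-grounded one goes next):
  1 to go: {6} 1  {8} 1
  2 to go: {3,6} 1  {6,8} 2  {7,8} 1
  3 to go: {2,3,6} 1  {3,6,8} 3  {5,7,8} 1  {6,7,8} 3
  4 to go: {2,3,6,8} 4  {3,6,7,8} 6  {4,5,7,8} 1  {5,6,7,8} 4
  5 to go: {0,4,5,7,8} 1  {2,3,6,7,8} 10  {3,5,6,7,8} 10  {4,5,6,7,8} 5
  6 to go: {0,4,5,6,7,8} 6  {2,3,5,6,7,8} 20  {3,4,5,6,7,8} 15
  7 to go: {0,3,4,5,6,7,8} 21  {2,3,4,5,6,7,8} 35
  if 0:c drops first: 35 orders
  if 1:e drops first: 56 orders
heap linearizations: 91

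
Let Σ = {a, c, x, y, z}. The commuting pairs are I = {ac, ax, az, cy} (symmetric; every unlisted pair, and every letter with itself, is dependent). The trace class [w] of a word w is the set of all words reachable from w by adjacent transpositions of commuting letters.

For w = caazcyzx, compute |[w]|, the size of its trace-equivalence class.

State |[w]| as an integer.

piece 0:c — minimal
piece 1:a — minimal
piece 2:a rests on {1:a}
piece 3:z rests on {0:c}
piece 4:c rests on {3:z}
piece 5:y rests on {2:a, 3:z}
piece 6:z rests on {4:c, 5:y}
piece 7:x rests on {6:z}
minimal pieces: {0:c, 1:a}
ways to finish when only these pieces remain (= sum over removing one remaining piece with nothing left below it):
  1 left: {7}→1
  2 left: {6,7}→1
  3 left: {4,6,7}→1  {5,6,7}→1
  4 left: {2,5,6,7}→1  {4,5,6,7}→2
  5 left: {1,2,5,6,7}→1  {2,4,5,6,7}→3  {3,4,5,6,7}→2
  6 left: {0,3,4,5,6,7}→2  {1,2,4,5,6,7}→4  {2,3,4,5,6,7}→5
  placing 0:c first → 9 extensions
  placing 1:a first → 7 extensions
total linear extensions = 16

16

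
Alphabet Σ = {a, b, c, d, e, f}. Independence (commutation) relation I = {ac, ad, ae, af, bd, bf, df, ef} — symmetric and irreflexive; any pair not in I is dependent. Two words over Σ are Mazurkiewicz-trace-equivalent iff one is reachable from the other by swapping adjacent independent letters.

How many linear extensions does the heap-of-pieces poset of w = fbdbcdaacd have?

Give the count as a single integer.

230

#0=f has no predecessor
#1=b has no predecessor
#2=d has no predecessor
#3=b depends on [1:b]
#4=c depends on [0:f, 2:d, 3:b]
#5=d depends on [4:c]
#6=a depends on [3:b]
#7=a depends on [6:a]
#8=c depends on [5:d]
#9=d depends on [8:c]
sources: [0:f, 1:b, 2:d]
N(rest) = Σ N(rest − s) over sources s of rest; N(one piece) = 1:
  size 1 → [7]=1  [9]=1
  size 2 → [6,7]=1  [7,9]=2  [8,9]=1
  size 3 → [5,8,9]=1  [6,7,9]=3  [7,8,9]=3
  size 4 → [4,5,8,9]=1  [5,7,8,9]=4  [6,7,8,9]=6
  size 5 → [0,4,5,8,9]=1  [2,4,5,8,9]=1  [4,5,7,8,9]=5  [5,6,7,8,9]=10
  size 6 → [0,2,4,5,8,9]=2  [0,4,5,7,8,9]=6  [2,4,5,7,8,9]=6  [4,5,6,7,8,9]=15
  size 7 → [0,2,4,5,7,8,9]=14  [0,4,5,6,7,8,9]=21  [2,4,5,6,7,8,9]=21  [3,4,5,6,7,8,9]=15
  size 8 → [0,2,4,5,6,7,8,9]=56  [0,3,4,5,6,7,8,9]=36  [1,3,4,5,6,7,8,9]=15  [2,3,4,5,6,7,8,9]=36
  first=0(f) contributes 51
  first=1(b) contributes 128
  first=2(d) contributes 51
|[w]| = 230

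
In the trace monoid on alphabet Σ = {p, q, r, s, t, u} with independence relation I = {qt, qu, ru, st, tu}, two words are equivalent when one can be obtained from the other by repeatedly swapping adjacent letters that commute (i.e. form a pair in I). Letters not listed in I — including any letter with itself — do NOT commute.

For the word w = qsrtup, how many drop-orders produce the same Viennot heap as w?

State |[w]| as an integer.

3

#0=q has no predecessor
#1=s depends on [0:q]
#2=r depends on [1:s]
#3=t depends on [2:r]
#4=u depends on [1:s]
#5=p depends on [3:t, 4:u]
sources: [0:q]
N(rest) = Σ N(rest − s) over sources s of rest; N(one piece) = 1:
  size 1 → [5]=1
  size 2 → [3,5]=1  [4,5]=1
  size 3 → [2,3,5]=1  [3,4,5]=2
  size 4 → [2,3,4,5]=3
  first=0(q) contributes 3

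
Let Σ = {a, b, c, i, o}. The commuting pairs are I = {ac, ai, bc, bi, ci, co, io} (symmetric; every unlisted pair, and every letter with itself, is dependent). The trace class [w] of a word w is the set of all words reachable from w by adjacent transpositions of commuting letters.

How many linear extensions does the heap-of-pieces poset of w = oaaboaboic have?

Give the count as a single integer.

piece 0:o — minimal
piece 1:a rests on {0:o}
piece 2:a rests on {1:a}
piece 3:b rests on {2:a}
piece 4:o rests on {3:b}
piece 5:a rests on {4:o}
piece 6:b rests on {5:a}
piece 7:o rests on {6:b}
piece 8:i — minimal
piece 9:c — minimal
minimal pieces: {0:o, 8:i, 9:c}
ways to finish when only these pieces remain (= sum over removing one remaining piece with nothing left below it):
  1 left: {7}→1  {8}→1  {9}→1
  2 left: {6,7}→1  {7,8}→2  {7,9}→2  {8,9}→2
  3 left: {5,6,7}→1  {6,7,8}→3  {6,7,9}→3  {7,8,9}→6
  4 left: {4,5,6,7}→1  {5,6,7,8}→4  {5,6,7,9}→4  {6,7,8,9}→12
  5 left: {3,4,5,6,7}→1  {4,5,6,7,8}→5  {4,5,6,7,9}→5  {5,6,7,8,9}→20
  6 left: {2,3,4,5,6,7}→1  {3,4,5,6,7,8}→6  {3,4,5,6,7,9}→6  {4,5,6,7,8,9}→30
  7 left: {1,2,3,4,5,6,7}→1  {2,3,4,5,6,7,8}→7  {2,3,4,5,6,7,9}→7  {3,4,5,6,7,8,9}→42
  8 left: {0,1,2,3,4,5,6,7}→1  {1,2,3,4,5,6,7,8}→8  {1,2,3,4,5,6,7,9}→8  {2,3,4,5,6,7,8,9}→56
  placing 0:o first → 72 extensions
  placing 8:i first → 9 extensions
  placing 9:c first → 9 extensions
total linear extensions = 90

90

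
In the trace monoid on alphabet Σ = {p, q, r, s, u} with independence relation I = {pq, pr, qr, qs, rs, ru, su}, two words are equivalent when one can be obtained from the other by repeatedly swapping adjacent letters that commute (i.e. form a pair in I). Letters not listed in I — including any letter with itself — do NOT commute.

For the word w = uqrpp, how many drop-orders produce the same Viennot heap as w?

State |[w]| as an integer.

15

drop 0:u onto floor
drop 1:q onto {0:u}
drop 2:r onto floor
drop 3:p onto {0:u}
drop 4:p onto {3:p}
ground layer = {0:u, 2:r}
drop-orders for the pieces not yet dropped (sum over which currently-grounded one goes next):
  1 to go: {1} 1  {2} 1  {4} 1
  2 to go: {1,2} 2  {1,4} 2  {2,4} 2  {3,4} 1
  3 to go: {1,2,4} 6  {1,3,4} 3  {2,3,4} 3
  if 0:u drops first: 12 orders
  if 2:r drops first: 3 orders
heap linearizations: 15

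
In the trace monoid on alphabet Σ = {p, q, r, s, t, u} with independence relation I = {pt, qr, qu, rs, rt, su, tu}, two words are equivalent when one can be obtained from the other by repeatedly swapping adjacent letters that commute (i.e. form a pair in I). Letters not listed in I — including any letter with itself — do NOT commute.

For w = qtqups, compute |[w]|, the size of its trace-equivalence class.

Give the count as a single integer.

4

drop 0:q onto floor
drop 1:t onto {0:q}
drop 2:q onto {1:t}
drop 3:u onto floor
drop 4:p onto {2:q, 3:u}
drop 5:s onto {4:p}
ground layer = {0:q, 3:u}
drop-orders for the pieces not yet dropped (sum over which currently-grounded one goes next):
  1 to go: {5} 1
  2 to go: {4,5} 1
  3 to go: {2,4,5} 1  {3,4,5} 1
  4 to go: {1,2,4,5} 1  {2,3,4,5} 2
  if 0:q drops first: 3 orders
  if 3:u drops first: 1 orders
heap linearizations: 4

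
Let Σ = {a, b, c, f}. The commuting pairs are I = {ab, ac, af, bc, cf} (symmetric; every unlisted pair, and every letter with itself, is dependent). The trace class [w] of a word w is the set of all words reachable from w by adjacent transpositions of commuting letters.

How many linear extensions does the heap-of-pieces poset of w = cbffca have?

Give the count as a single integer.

#0=c has no predecessor
#1=b has no predecessor
#2=f depends on [1:b]
#3=f depends on [2:f]
#4=c depends on [0:c]
#5=a has no predecessor
sources: [0:c, 1:b, 5:a]
N(rest) = Σ N(rest − s) over sources s of rest; N(one piece) = 1:
  size 1 → [3]=1  [4]=1  [5]=1
  size 2 → [0,4]=1  [2,3]=1  [3,4]=2  [3,5]=2  [4,5]=2
  size 3 → [0,3,4]=3  [0,4,5]=3  [1,2,3]=1  [2,3,4]=3  [2,3,5]=3  [3,4,5]=6
  size 4 → [0,2,3,4]=6  [0,3,4,5]=12  [1,2,3,4]=4  [1,2,3,5]=4  [2,3,4,5]=12
  first=0(c) contributes 20
  first=1(b) contributes 30
  first=5(a) contributes 10
|[w]| = 60

60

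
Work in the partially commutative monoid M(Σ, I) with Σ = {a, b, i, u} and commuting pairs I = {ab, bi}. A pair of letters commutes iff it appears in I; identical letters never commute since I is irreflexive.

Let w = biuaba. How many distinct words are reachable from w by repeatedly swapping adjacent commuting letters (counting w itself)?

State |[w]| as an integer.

piece 0:b — minimal
piece 1:i — minimal
piece 2:u rests on {0:b, 1:i}
piece 3:a rests on {2:u}
piece 4:b rests on {2:u}
piece 5:a rests on {3:a}
minimal pieces: {0:b, 1:i}
ways to finish when only these pieces remain (= sum over removing one remaining piece with nothing left below it):
  1 left: {4}→1  {5}→1
  2 left: {3,5}→1  {4,5}→2
  3 left: {3,4,5}→3
  4 left: {2,3,4,5}→3
  placing 0:b first → 3 extensions
  placing 1:i first → 3 extensions
total linear extensions = 6

6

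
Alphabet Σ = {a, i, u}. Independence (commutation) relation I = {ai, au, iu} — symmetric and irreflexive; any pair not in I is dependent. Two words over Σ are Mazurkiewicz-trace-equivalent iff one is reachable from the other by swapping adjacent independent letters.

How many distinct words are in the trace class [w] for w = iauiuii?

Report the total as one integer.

piece 0:i — minimal
piece 1:a — minimal
piece 2:u — minimal
piece 3:i rests on {0:i}
piece 4:u rests on {2:u}
piece 5:i rests on {3:i}
piece 6:i rests on {5:i}
minimal pieces: {0:i, 1:a, 2:u}
ways to finish when only these pieces remain (= sum over removing one remaining piece with nothing left below it):
  1 left: {1}→1  {4}→1  {6}→1
  2 left: {1,4}→2  {1,6}→2  {2,4}→1  {4,6}→2  {5,6}→1
  3 left: {1,2,4}→3  {1,4,6}→6  {1,5,6}→3  {2,4,6}→3  {3,5,6}→1  {4,5,6}→3
  4 left: {0,3,5,6}→1  {1,2,4,6}→12  {1,3,5,6}→4  {1,4,5,6}→12  {2,4,5,6}→6  {3,4,5,6}→4
  5 left: {0,1,3,5,6}→5  {0,3,4,5,6}→5  {1,2,4,5,6}→30  {1,3,4,5,6}→20  {2,3,4,5,6}→10
  placing 0:i first → 60 extensions
  placing 1:a first → 15 extensions
  placing 2:u first → 30 extensions
total linear extensions = 105

105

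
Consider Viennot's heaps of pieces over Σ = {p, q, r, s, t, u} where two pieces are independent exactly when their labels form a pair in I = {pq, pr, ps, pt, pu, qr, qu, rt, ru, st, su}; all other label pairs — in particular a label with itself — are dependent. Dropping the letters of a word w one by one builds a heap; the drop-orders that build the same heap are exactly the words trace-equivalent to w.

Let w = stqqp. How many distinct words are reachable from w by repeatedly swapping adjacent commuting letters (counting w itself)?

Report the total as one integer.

piece 0:s — minimal
piece 1:t — minimal
piece 2:q rests on {0:s, 1:t}
piece 3:q rests on {2:q}
piece 4:p — minimal
minimal pieces: {0:s, 1:t, 4:p}
ways to finish when only these pieces remain (= sum over removing one remaining piece with nothing left below it):
  1 left: {3}→1  {4}→1
  2 left: {2,3}→1  {3,4}→2
  3 left: {0,2,3}→1  {1,2,3}→1  {2,3,4}→3
  placing 0:s first → 4 extensions
  placing 1:t first → 4 extensions
  placing 4:p first → 2 extensions
total linear extensions = 10

10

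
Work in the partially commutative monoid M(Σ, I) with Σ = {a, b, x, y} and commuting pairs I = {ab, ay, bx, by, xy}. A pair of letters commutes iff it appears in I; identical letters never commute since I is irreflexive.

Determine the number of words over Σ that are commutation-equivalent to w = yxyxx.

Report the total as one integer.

10

#0=y has no predecessor
#1=x has no predecessor
#2=y depends on [0:y]
#3=x depends on [1:x]
#4=x depends on [3:x]
sources: [0:y, 1:x]
N(rest) = Σ N(rest − s) over sources s of rest; N(one piece) = 1:
  size 1 → [2]=1  [4]=1
  size 2 → [0,2]=1  [2,4]=2  [3,4]=1
  size 3 → [0,2,4]=3  [1,3,4]=1  [2,3,4]=3
  first=0(y) contributes 4
  first=1(x) contributes 6
|[w]| = 10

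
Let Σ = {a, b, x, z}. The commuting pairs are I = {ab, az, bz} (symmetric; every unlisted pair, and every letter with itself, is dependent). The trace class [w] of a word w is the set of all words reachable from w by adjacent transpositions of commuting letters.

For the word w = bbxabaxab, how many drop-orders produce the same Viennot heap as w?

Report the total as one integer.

6

#0=b has no predecessor
#1=b depends on [0:b]
#2=x depends on [1:b]
#3=a depends on [2:x]
#4=b depends on [2:x]
#5=a depends on [3:a]
#6=x depends on [4:b, 5:a]
#7=a depends on [6:x]
#8=b depends on [6:x]
sources: [0:b]
N(rest) = Σ N(rest − s) over sources s of rest; N(one piece) = 1:
  size 1 → [7]=1  [8]=1
  size 2 → [7,8]=2
  size 3 → [6,7,8]=2
  size 4 → [4,6,7,8]=2  [5,6,7,8]=2
  size 5 → [3,5,6,7,8]=2  [4,5,6,7,8]=4
  size 6 → [3,4,5,6,7,8]=6
  size 7 → [2,3,4,5,6,7,8]=6
  first=0(b) contributes 6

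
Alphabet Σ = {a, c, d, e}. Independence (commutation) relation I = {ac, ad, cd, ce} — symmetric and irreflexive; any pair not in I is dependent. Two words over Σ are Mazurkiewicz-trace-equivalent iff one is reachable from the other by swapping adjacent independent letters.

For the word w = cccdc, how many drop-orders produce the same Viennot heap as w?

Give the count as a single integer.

5

drop 0:c onto floor
drop 1:c onto {0:c}
drop 2:c onto {1:c}
drop 3:d onto floor
drop 4:c onto {2:c}
ground layer = {0:c, 3:d}
drop-orders for the pieces not yet dropped (sum over which currently-grounded one goes next):
  1 to go: {3} 1  {4} 1
  2 to go: {2,4} 1  {3,4} 2
  3 to go: {1,2,4} 1  {2,3,4} 3
  if 0:c drops first: 4 orders
  if 3:d drops first: 1 orders
heap linearizations: 5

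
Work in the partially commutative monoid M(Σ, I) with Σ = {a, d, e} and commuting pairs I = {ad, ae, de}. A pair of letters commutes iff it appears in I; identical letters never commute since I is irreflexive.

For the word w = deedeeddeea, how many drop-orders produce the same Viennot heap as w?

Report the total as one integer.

2310

#0=d has no predecessor
#1=e has no predecessor
#2=e depends on [1:e]
#3=d depends on [0:d]
#4=e depends on [2:e]
#5=e depends on [4:e]
#6=d depends on [3:d]
#7=d depends on [6:d]
#8=e depends on [5:e]
#9=e depends on [8:e]
#10=a has no predecessor
sources: [0:d, 1:e, 10:a]
N(rest) = Σ N(rest − s) over sources s of rest; N(one piece) = 1:
  size 1 → [7]=1  [9]=1  [10]=1
  size 2 → [6,7]=1  [7,9]=2  [7,10]=2  [8,9]=1  [9,10]=2
  size 3 → [3,6,7]=1  [5,8,9]=1  [6,7,9]=3  [6,7,10]=3  [7,8,9]=3  [7,9,10]=6  [8,9,10]=3
  size 4 → [0,3,6,7]=1  [3,6,7,9]=4  [3,6,7,10]=4  [4,5,8,9]=1  [5,7,8,9]=4  [5,8,9,10]=4  [6,7,8,9]=6  [6,7,9,10]=12  [7,8,9,10]=12
  size 5 → [0,3,6,7,9]=5  [0,3,6,7,10]=5  [2,4,5,8,9]=1  [3,6,7,8,9]=10  [3,6,7,9,10]=20  [4,5,7,8,9]=5  [4,5,8,9,10]=5  [5,6,7,8,9]=10  [5,7,8,9,10]=20  [6,7,8,9,10]=30
  size 6 → [0,3,6,7,8,9]=15  [0,3,6,7,9,10]=30  [1,2,4,5,8,9]=1  [2,4,5,7,8,9]=6  [2,4,5,8,9,10]=6  [3,5,6,7,8,9]=20  [3,6,7,8,9,10]=60  [4,5,6,7,8,9]=15  [4,5,7,8,9,10]=30  [5,6,7,8,9,10]=60
  size 7 → [0,3,5,6,7,8,9]=35  [0,3,6,7,8,9,10]=105  [1,2,4,5,7,8,9]=7  [1,2,4,5,8,9,10]=7  [2,4,5,6,7,8,9]=21  [2,4,5,7,8,9,10]=42  [3,4,5,6,7,8,9]=35  [3,5,6,7,8,9,10]=140  [4,5,6,7,8,9,10]=105
  size 8 → [0,3,4,5,6,7,8,9]=70  [0,3,5,6,7,8,9,10]=280  [1,2,4,5,6,7,8,9]=28  [1,2,4,5,7,8,9,10]=56  [2,3,4,5,6,7,8,9]=56  [2,4,5,6,7,8,9,10]=168  [3,4,5,6,7,8,9,10]=280
  size 9 → [0,2,3,4,5,6,7,8,9]=126  [0,3,4,5,6,7,8,9,10]=630  [1,2,3,4,5,6,7,8,9]=84  [1,2,4,5,6,7,8,9,10]=252  [2,3,4,5,6,7,8,9,10]=504
  first=0(d) contributes 840
  first=1(e) contributes 1260
  first=10(a) contributes 210
|[w]| = 2310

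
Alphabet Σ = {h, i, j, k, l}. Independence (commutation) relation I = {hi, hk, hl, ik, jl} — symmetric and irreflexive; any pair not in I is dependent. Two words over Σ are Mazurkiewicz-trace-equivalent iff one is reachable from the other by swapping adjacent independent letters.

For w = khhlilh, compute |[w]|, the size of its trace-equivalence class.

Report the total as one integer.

#0=k has no predecessor
#1=h has no predecessor
#2=h depends on [1:h]
#3=l depends on [0:k]
#4=i depends on [3:l]
#5=l depends on [4:i]
#6=h depends on [2:h]
sources: [0:k, 1:h]
N(rest) = Σ N(rest − s) over sources s of rest; N(one piece) = 1:
  size 1 → [5]=1  [6]=1
  size 2 → [2,6]=1  [4,5]=1  [5,6]=2
  size 3 → [1,2,6]=1  [2,5,6]=3  [3,4,5]=1  [4,5,6]=3
  size 4 → [0,3,4,5]=1  [1,2,5,6]=4  [2,4,5,6]=6  [3,4,5,6]=4
  size 5 → [0,3,4,5,6]=5  [1,2,4,5,6]=10  [2,3,4,5,6]=10
  first=0(k) contributes 20
  first=1(h) contributes 15
|[w]| = 35

35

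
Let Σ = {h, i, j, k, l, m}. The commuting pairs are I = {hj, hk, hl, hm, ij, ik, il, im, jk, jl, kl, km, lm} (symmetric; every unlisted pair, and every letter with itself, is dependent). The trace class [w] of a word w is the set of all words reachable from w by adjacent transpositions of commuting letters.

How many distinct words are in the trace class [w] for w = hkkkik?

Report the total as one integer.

drop 0:h onto floor
drop 1:k onto floor
drop 2:k onto {1:k}
drop 3:k onto {2:k}
drop 4:i onto {0:h}
drop 5:k onto {3:k}
ground layer = {0:h, 1:k}
drop-orders for the pieces not yet dropped (sum over which currently-grounded one goes next):
  1 to go: {4} 1  {5} 1
  2 to go: {0,4} 1  {3,5} 1  {4,5} 2
  3 to go: {0,4,5} 3  {2,3,5} 1  {3,4,5} 3
  4 to go: {0,3,4,5} 6  {1,2,3,5} 1  {2,3,4,5} 4
  if 0:h drops first: 5 orders
  if 1:k drops first: 10 orders
heap linearizations: 15

15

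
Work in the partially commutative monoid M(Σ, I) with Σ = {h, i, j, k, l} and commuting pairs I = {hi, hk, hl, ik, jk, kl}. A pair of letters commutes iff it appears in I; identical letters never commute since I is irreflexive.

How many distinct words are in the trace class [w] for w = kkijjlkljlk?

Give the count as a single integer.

drop 0:k onto floor
drop 1:k onto {0:k}
drop 2:i onto floor
drop 3:j onto {2:i}
drop 4:j onto {3:j}
drop 5:l onto {4:j}
drop 6:k onto {1:k}
drop 7:l onto {5:l}
drop 8:j onto {7:l}
drop 9:l onto {8:j}
drop 10:k onto {6:k}
ground layer = {0:k, 2:i}
drop-orders for the pieces not yet dropped (sum over which currently-grounded one goes next):
  1 to go: {9} 1  {10} 1
  2 to go: {6,10} 1  {8,9} 1  {9,10} 2
  3 to go: {1,6,10} 1  {6,9,10} 3  {7,8,9} 1  {8,9,10} 3
  4 to go: {0,1,6,10} 1  {1,6,9,10} 4  {5,7,8,9} 1  {6,8,9,10} 6  {7,8,9,10} 4
  5 to go: {0,1,6,9,10} 5  {1,6,8,9,10} 10  {4,5,7,8,9} 1  {5,7,8,9,10} 5  {6,7,8,9,10} 10
  6 to go: {0,1,6,8,9,10} 15  {1,6,7,8,9,10} 20  {3,4,5,7,8,9} 1  {4,5,7,8,9,10} 6  {5,6,7,8,9,10} 15
  7 to go: {0,1,6,7,8,9,10} 35  {1,5,6,7,8,9,10} 35  {2,3,4,5,7,8,9} 1  {3,4,5,7,8,9,10} 7  {4,5,6,7,8,9,10} 21
  8 to go: {0,1,5,6,7,8,9,10} 70  {1,4,5,6,7,8,9,10} 56  {2,3,4,5,7,8,9,10} 8  {3,4,5,6,7,8,9,10} 28
  9 to go: {0,1,4,5,6,7,8,9,10} 126  {1,3,4,5,6,7,8,9,10} 84  {2,3,4,5,6,7,8,9,10} 36
  if 0:k drops first: 120 orders
  if 2:i drops first: 210 orders
heap linearizations: 330

330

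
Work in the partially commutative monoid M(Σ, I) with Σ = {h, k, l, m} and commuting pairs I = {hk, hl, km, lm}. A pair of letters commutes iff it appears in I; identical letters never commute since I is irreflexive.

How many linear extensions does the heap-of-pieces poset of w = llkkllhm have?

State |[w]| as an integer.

28

drop 0:l onto floor
drop 1:l onto {0:l}
drop 2:k onto {1:l}
drop 3:k onto {2:k}
drop 4:l onto {3:k}
drop 5:l onto {4:l}
drop 6:h onto floor
drop 7:m onto {6:h}
ground layer = {0:l, 6:h}
drop-orders for the pieces not yet dropped (sum over which currently-grounded one goes next):
  1 to go: {5} 1  {7} 1
  2 to go: {4,5} 1  {5,7} 2  {6,7} 1
  3 to go: {3,4,5} 1  {4,5,7} 3  {5,6,7} 3
  4 to go: {2,3,4,5} 1  {3,4,5,7} 4  {4,5,6,7} 6
  5 to go: {1,2,3,4,5} 1  {2,3,4,5,7} 5  {3,4,5,6,7} 10
  6 to go: {0,1,2,3,4,5} 1  {1,2,3,4,5,7} 6  {2,3,4,5,6,7} 15
  if 0:l drops first: 21 orders
  if 6:h drops first: 7 orders
heap linearizations: 28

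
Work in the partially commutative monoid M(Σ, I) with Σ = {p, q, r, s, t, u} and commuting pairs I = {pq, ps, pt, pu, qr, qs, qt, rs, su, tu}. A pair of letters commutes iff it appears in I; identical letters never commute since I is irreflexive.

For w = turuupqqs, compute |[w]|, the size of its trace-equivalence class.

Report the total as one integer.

75

#0=t has no predecessor
#1=u has no predecessor
#2=r depends on [0:t, 1:u]
#3=u depends on [2:r]
#4=u depends on [3:u]
#5=p depends on [2:r]
#6=q depends on [4:u]
#7=q depends on [6:q]
#8=s depends on [0:t]
sources: [0:t, 1:u]
N(rest) = Σ N(rest − s) over sources s of rest; N(one piece) = 1:
  size 1 → [5]=1  [7]=1  [8]=1
  size 2 → [5,7]=2  [5,8]=2  [6,7]=1  [7,8]=2
  size 3 → [4,6,7]=1  [5,6,7]=3  [5,7,8]=6  [6,7,8]=3
  size 4 → [3,4,6,7]=1  [4,5,6,7]=4  [4,6,7,8]=4  [5,6,7,8]=12
  size 5 → [3,4,5,6,7]=5  [3,4,6,7,8]=5  [4,5,6,7,8]=20
  size 6 → [2,3,4,5,6,7]=5  [3,4,5,6,7,8]=30
  size 7 → [1,2,3,4,5,6,7]=5  [2,3,4,5,6,7,8]=35
  first=0(t) contributes 40
  first=1(u) contributes 35
|[w]| = 75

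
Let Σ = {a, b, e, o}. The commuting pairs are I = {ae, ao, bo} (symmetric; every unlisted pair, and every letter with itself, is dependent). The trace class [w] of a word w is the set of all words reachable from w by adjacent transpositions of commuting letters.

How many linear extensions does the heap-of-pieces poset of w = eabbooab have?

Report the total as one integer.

drop 0:e onto floor
drop 1:a onto floor
drop 2:b onto {0:e, 1:a}
drop 3:b onto {2:b}
drop 4:o onto {0:e}
drop 5:o onto {4:o}
drop 6:a onto {3:b}
drop 7:b onto {6:a}
ground layer = {0:e, 1:a}
drop-orders for the pieces not yet dropped (sum over which currently-grounded one goes next):
  1 to go: {5} 1  {7} 1
  2 to go: {4,5} 1  {5,7} 2  {6,7} 1
  3 to go: {3,6,7} 1  {4,5,7} 3  {5,6,7} 3
  4 to go: {2,3,6,7} 1  {3,5,6,7} 4  {4,5,6,7} 6
  5 to go: {1,2,3,6,7} 1  {2,3,5,6,7} 5  {3,4,5,6,7} 10
  6 to go: {1,2,3,5,6,7} 6  {2,3,4,5,6,7} 15
  if 0:e drops first: 21 orders
  if 1:a drops first: 15 orders
heap linearizations: 36

36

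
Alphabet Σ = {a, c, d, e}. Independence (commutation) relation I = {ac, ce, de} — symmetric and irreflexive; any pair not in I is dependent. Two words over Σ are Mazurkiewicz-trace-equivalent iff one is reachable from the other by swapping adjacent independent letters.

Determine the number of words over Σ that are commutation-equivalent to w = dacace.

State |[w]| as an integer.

drop 0:d onto floor
drop 1:a onto {0:d}
drop 2:c onto {0:d}
drop 3:a onto {1:a}
drop 4:c onto {2:c}
drop 5:e onto {3:a}
ground layer = {0:d}
drop-orders for the pieces not yet dropped (sum over which currently-grounded one goes next):
  1 to go: {4} 1  {5} 1
  2 to go: {2,4} 1  {3,5} 1  {4,5} 2
  3 to go: {1,3,5} 1  {2,4,5} 3  {3,4,5} 3
  4 to go: {1,3,4,5} 4  {2,3,4,5} 6
  if 0:d drops first: 10 orders

10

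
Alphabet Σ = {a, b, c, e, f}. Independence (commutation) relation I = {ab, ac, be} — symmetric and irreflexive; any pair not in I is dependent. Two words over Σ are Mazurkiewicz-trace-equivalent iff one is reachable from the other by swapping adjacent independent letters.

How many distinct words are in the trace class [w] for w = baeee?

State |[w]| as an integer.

5

piece 0:b — minimal
piece 1:a — minimal
piece 2:e rests on {1:a}
piece 3:e rests on {2:e}
piece 4:e rests on {3:e}
minimal pieces: {0:b, 1:a}
ways to finish when only these pieces remain (= sum over removing one remaining piece with nothing left below it):
  1 left: {0}→1  {4}→1
  2 left: {0,4}→2  {3,4}→1
  3 left: {0,3,4}→3  {2,3,4}→1
  placing 0:b first → 1 extensions
  placing 1:a first → 4 extensions
total linear extensions = 5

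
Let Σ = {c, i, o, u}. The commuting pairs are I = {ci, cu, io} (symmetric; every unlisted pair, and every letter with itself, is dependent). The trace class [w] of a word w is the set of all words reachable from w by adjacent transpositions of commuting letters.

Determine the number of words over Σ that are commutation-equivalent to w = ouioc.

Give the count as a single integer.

#0=o has no predecessor
#1=u depends on [0:o]
#2=i depends on [1:u]
#3=o depends on [1:u]
#4=c depends on [3:o]
sources: [0:o]
N(rest) = Σ N(rest − s) over sources s of rest; N(one piece) = 1:
  size 1 → [2]=1  [4]=1
  size 2 → [2,4]=2  [3,4]=1
  size 3 → [2,3,4]=3
  first=0(o) contributes 3

3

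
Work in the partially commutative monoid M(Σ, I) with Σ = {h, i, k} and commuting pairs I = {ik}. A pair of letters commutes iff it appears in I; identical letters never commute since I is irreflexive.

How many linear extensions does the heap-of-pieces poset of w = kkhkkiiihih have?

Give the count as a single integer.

10

drop 0:k onto floor
drop 1:k onto {0:k}
drop 2:h onto {1:k}
drop 3:k onto {2:h}
drop 4:k onto {3:k}
drop 5:i onto {2:h}
drop 6:i onto {5:i}
drop 7:i onto {6:i}
drop 8:h onto {4:k, 7:i}
drop 9:i onto {8:h}
drop 10:h onto {9:i}
ground layer = {0:k}
drop-orders for the pieces not yet dropped (sum over which currently-grounded one goes next):
  1 to go: {10} 1
  2 to go: {9,10} 1
  3 to go: {8,9,10} 1
  4 to go: {4,8,9,10} 1  {7,8,9,10} 1
  5 to go: {3,4,8,9,10} 1  {4,7,8,9,10} 2  {6,7,8,9,10} 1
  6 to go: {3,4,7,8,9,10} 3  {4,6,7,8,9,10} 3  {5,6,7,8,9,10} 1
  7 to go: {3,4,6,7,8,9,10} 6  {4,5,6,7,8,9,10} 4
  8 to go: {3,4,5,6,7,8,9,10} 10
  9 to go: {2,3,4,5,6,7,8,9,10} 10
  if 0:k drops first: 10 orders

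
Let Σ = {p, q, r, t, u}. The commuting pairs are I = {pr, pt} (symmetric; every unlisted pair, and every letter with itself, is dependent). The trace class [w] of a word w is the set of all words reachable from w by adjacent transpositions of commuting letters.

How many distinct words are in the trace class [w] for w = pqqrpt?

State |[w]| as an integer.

#0=p has no predecessor
#1=q depends on [0:p]
#2=q depends on [1:q]
#3=r depends on [2:q]
#4=p depends on [2:q]
#5=t depends on [3:r]
sources: [0:p]
N(rest) = Σ N(rest − s) over sources s of rest; N(one piece) = 1:
  size 1 → [4]=1  [5]=1
  size 2 → [3,5]=1  [4,5]=2
  size 3 → [3,4,5]=3
  size 4 → [2,3,4,5]=3
  first=0(p) contributes 3

3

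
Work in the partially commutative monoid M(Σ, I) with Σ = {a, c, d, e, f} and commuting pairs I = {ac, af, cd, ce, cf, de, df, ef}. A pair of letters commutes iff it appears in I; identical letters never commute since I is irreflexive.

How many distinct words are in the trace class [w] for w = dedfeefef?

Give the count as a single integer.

#0=d has no predecessor
#1=e has no predecessor
#2=d depends on [0:d]
#3=f has no predecessor
#4=e depends on [1:e]
#5=e depends on [4:e]
#6=f depends on [3:f]
#7=e depends on [5:e]
#8=f depends on [6:f]
sources: [0:d, 1:e, 3:f]
N(rest) = Σ N(rest − s) over sources s of rest; N(one piece) = 1:
  size 1 → [2]=1  [7]=1  [8]=1
  size 2 → [0,2]=1  [2,7]=2  [2,8]=2  [5,7]=1  [6,8]=1  [7,8]=2
  size 3 → [0,2,7]=3  [0,2,8]=3  [2,5,7]=3  [2,6,8]=3  [2,7,8]=6  [3,6,8]=1  [4,5,7]=1  [5,7,8]=3  [6,7,8]=3
  size 4 → [0,2,5,7]=6  [0,2,6,8]=6  [0,2,7,8]=12  [1,4,5,7]=1  [2,3,6,8]=4  [2,4,5,7]=4  [2,5,7,8]=12  [2,6,7,8]=12  [3,6,7,8]=4  [4,5,7,8]=4  [5,6,7,8]=6
  size 5 → [0,2,3,6,8]=10  [0,2,4,5,7]=10  [0,2,5,7,8]=30  [0,2,6,7,8]=30  [1,2,4,5,7]=5  [1,4,5,7,8]=5  [2,3,6,7,8]=20  [2,4,5,7,8]=20  [2,5,6,7,8]=30  [3,5,6,7,8]=10  [4,5,6,7,8]=10
  size 6 → [0,1,2,4,5,7]=15  [0,2,3,6,7,8]=60  [0,2,4,5,7,8]=60  [0,2,5,6,7,8]=90  [1,2,4,5,7,8]=30  [1,4,5,6,7,8]=15  [2,3,5,6,7,8]=60  [2,4,5,6,7,8]=60  [3,4,5,6,7,8]=20
  size 7 → [0,1,2,4,5,7,8]=105  [0,2,3,5,6,7,8]=210  [0,2,4,5,6,7,8]=210  [1,2,4,5,6,7,8]=105  [1,3,4,5,6,7,8]=35  [2,3,4,5,6,7,8]=140
  first=0(d) contributes 280
  first=1(e) contributes 560
  first=3(f) contributes 420
|[w]| = 1260

1260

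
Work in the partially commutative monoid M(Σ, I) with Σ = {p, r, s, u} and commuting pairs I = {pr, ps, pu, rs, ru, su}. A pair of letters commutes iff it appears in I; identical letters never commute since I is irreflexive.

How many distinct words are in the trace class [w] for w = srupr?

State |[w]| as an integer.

piece 0:s — minimal
piece 1:r — minimal
piece 2:u — minimal
piece 3:p — minimal
piece 4:r rests on {1:r}
minimal pieces: {0:s, 1:r, 2:u, 3:p}
ways to finish when only these pieces remain (= sum over removing one remaining piece with nothing left below it):
  1 left: {0}→1  {2}→1  {3}→1  {4}→1
  2 left: {0,2}→2  {0,3}→2  {0,4}→2  {1,4}→1  {2,3}→2  {2,4}→2  {3,4}→2
  3 left: {0,1,4}→3  {0,2,3}→6  {0,2,4}→6  {0,3,4}→6  {1,2,4}→3  {1,3,4}→3  {2,3,4}→6
  placing 0:s first → 12 extensions
  placing 1:r first → 24 extensions
  placing 2:u first → 12 extensions
  placing 3:p first → 12 extensions
total linear extensions = 60

60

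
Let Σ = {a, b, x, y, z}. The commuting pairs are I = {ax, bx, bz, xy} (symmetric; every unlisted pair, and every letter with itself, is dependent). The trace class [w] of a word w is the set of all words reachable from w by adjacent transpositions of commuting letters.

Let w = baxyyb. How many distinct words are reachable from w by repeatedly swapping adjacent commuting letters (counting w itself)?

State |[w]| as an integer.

0(b) covers ∅
1(a) covers 0:b
2(x) covers ∅
3(y) covers 1:a
4(y) covers 3:y
5(b) covers 4:y
floor of heap: 0:b, 2:x
completions by unplaced set U, small U first (add the entries for U minus each lowest piece of U):
  |U|=1: {2}:1  {5}:1
  |U|=2: {2,5}:2  {4,5}:1
  |U|=3: {2,4,5}:3  {3,4,5}:1
  |U|=4: {1,3,4,5}:1  {2,3,4,5}:4
  start at 0(b): 5
  start at 2(x): 1
sum over floor = 6

6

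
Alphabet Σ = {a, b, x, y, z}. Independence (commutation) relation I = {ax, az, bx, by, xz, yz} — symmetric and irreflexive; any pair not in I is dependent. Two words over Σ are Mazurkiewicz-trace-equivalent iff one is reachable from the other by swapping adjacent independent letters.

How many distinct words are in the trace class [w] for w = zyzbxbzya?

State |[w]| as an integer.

91

piece 0:z — minimal
piece 1:y — minimal
piece 2:z rests on {0:z}
piece 3:b rests on {2:z}
piece 4:x rests on {1:y}
piece 5:b rests on {3:b}
piece 6:z rests on {5:b}
piece 7:y rests on {4:x}
piece 8:a rests on {5:b, 7:y}
minimal pieces: {0:z, 1:y}
ways to finish when only these pieces remain (= sum over removing one remaining piece with nothing left below it):
  1 left: {6}→1  {8}→1
  2 left: {6,8}→2  {7,8}→1
  3 left: {4,7,8}→1  {5,6,8}→2  {6,7,8}→3
  4 left: {1,4,7,8}→1  {3,5,6,8}→2  {4,6,7,8}→4  {5,6,7,8}→5
  5 left: {1,4,6,7,8}→5  {2,3,5,6,8}→2  {3,5,6,7,8}→7  {4,5,6,7,8}→9
  6 left: {0,2,3,5,6,8}→2  {1,4,5,6,7,8}→14  {2,3,5,6,7,8}→9  {3,4,5,6,7,8}→16
  7 left: {0,2,3,5,6,7,8}→11  {1,3,4,5,6,7,8}→30  {2,3,4,5,6,7,8}→25
  placing 0:z first → 55 extensions
  placing 1:y first → 36 extensions
total linear extensions = 91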